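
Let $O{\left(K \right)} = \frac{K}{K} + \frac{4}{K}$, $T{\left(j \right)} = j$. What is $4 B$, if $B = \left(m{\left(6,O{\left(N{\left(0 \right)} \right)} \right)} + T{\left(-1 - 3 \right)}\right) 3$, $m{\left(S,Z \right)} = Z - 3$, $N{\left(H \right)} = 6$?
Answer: $-64$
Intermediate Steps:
$O{\left(K \right)} = 1 + \frac{4}{K}$
$m{\left(S,Z \right)} = -3 + Z$
$B = -16$ ($B = \left(\left(-3 + \frac{4 + 6}{6}\right) - 4\right) 3 = \left(\left(-3 + \frac{1}{6} \cdot 10\right) - 4\right) 3 = \left(\left(-3 + \frac{5}{3}\right) - 4\right) 3 = \left(- \frac{4}{3} - 4\right) 3 = \left(- \frac{16}{3}\right) 3 = -16$)
$4 B = 4 \left(-16\right) = -64$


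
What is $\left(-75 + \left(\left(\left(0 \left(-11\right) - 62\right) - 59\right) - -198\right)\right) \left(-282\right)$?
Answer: $-564$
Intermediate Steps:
$\left(-75 + \left(\left(\left(0 \left(-11\right) - 62\right) - 59\right) - -198\right)\right) \left(-282\right) = \left(-75 + \left(\left(\left(0 - 62\right) - 59\right) + 198\right)\right) \left(-282\right) = \left(-75 + \left(\left(-62 - 59\right) + 198\right)\right) \left(-282\right) = \left(-75 + \left(-121 + 198\right)\right) \left(-282\right) = \left(-75 + 77\right) \left(-282\right) = 2 \left(-282\right) = -564$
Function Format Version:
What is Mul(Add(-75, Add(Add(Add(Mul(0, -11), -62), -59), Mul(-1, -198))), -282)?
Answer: -564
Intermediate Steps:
Mul(Add(-75, Add(Add(Add(Mul(0, -11), -62), -59), Mul(-1, -198))), -282) = Mul(Add(-75, Add(Add(Add(0, -62), -59), 198)), -282) = Mul(Add(-75, Add(Add(-62, -59), 198)), -282) = Mul(Add(-75, Add(-121, 198)), -282) = Mul(Add(-75, 77), -282) = Mul(2, -282) = -564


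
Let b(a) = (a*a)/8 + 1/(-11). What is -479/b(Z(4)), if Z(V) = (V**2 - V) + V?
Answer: -5269/351 ≈ -15.011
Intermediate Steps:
Z(V) = V**2
b(a) = -1/11 + a**2/8 (b(a) = a**2*(1/8) + 1*(-1/11) = a**2/8 - 1/11 = -1/11 + a**2/8)
-479/b(Z(4)) = -479/(-1/11 + (4**2)**2/8) = -479/(-1/11 + (1/8)*16**2) = -479/(-1/11 + (1/8)*256) = -479/(-1/11 + 32) = -479/351/11 = -479*11/351 = -5269/351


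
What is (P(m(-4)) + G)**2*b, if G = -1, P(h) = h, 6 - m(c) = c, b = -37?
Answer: -2997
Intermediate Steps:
m(c) = 6 - c
(P(m(-4)) + G)**2*b = ((6 - 1*(-4)) - 1)**2*(-37) = ((6 + 4) - 1)**2*(-37) = (10 - 1)**2*(-37) = 9**2*(-37) = 81*(-37) = -2997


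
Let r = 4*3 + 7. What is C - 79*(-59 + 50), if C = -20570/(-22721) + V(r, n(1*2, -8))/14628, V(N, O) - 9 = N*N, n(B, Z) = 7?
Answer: 118309623499/166181394 ≈ 711.93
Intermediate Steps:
r = 19 (r = 12 + 7 = 19)
V(N, O) = 9 + N² (V(N, O) = 9 + N*N = 9 + N²)
C = 154652365/166181394 (C = -20570/(-22721) + (9 + 19²)/14628 = -20570*(-1/22721) + (9 + 361)*(1/14628) = 20570/22721 + 370*(1/14628) = 20570/22721 + 185/7314 = 154652365/166181394 ≈ 0.93062)
C - 79*(-59 + 50) = 154652365/166181394 - 79*(-59 + 50) = 154652365/166181394 - 79*(-9) = 154652365/166181394 - 1*(-711) = 154652365/166181394 + 711 = 118309623499/166181394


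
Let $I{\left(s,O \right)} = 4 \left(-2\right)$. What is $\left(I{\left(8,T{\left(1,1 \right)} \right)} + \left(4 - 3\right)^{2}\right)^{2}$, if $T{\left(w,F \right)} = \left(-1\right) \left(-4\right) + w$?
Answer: $49$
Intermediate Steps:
$T{\left(w,F \right)} = 4 + w$
$I{\left(s,O \right)} = -8$
$\left(I{\left(8,T{\left(1,1 \right)} \right)} + \left(4 - 3\right)^{2}\right)^{2} = \left(-8 + \left(4 - 3\right)^{2}\right)^{2} = \left(-8 + 1^{2}\right)^{2} = \left(-8 + 1\right)^{2} = \left(-7\right)^{2} = 49$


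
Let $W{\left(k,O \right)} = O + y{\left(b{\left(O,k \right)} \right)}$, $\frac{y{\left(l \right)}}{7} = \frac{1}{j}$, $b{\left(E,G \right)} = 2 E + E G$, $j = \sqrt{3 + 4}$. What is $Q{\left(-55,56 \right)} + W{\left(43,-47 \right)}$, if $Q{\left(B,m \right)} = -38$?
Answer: $-85 + \sqrt{7} \approx -82.354$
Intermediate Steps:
$j = \sqrt{7} \approx 2.6458$
$y{\left(l \right)} = \sqrt{7}$ ($y{\left(l \right)} = \frac{7}{\sqrt{7}} = 7 \frac{\sqrt{7}}{7} = \sqrt{7}$)
$W{\left(k,O \right)} = O + \sqrt{7}$
$Q{\left(-55,56 \right)} + W{\left(43,-47 \right)} = -38 - \left(47 - \sqrt{7}\right) = -85 + \sqrt{7}$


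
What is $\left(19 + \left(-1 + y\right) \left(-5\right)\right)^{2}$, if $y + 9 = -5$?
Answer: $8836$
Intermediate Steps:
$y = -14$ ($y = -9 - 5 = -14$)
$\left(19 + \left(-1 + y\right) \left(-5\right)\right)^{2} = \left(19 + \left(-1 - 14\right) \left(-5\right)\right)^{2} = \left(19 - -75\right)^{2} = \left(19 + 75\right)^{2} = 94^{2} = 8836$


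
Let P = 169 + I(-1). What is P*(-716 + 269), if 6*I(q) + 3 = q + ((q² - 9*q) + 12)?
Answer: -76884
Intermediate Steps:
I(q) = 3/2 - 4*q/3 + q²/6 (I(q) = -½ + (q + ((q² - 9*q) + 12))/6 = -½ + (q + (12 + q² - 9*q))/6 = -½ + (12 + q² - 8*q)/6 = -½ + (2 - 4*q/3 + q²/6) = 3/2 - 4*q/3 + q²/6)
P = 172 (P = 169 + (3/2 - 4/3*(-1) + (⅙)*(-1)²) = 169 + (3/2 + 4/3 + (⅙)*1) = 169 + (3/2 + 4/3 + ⅙) = 169 + 3 = 172)
P*(-716 + 269) = 172*(-716 + 269) = 172*(-447) = -76884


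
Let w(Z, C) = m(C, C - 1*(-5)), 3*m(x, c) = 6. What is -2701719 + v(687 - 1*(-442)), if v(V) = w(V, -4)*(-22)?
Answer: -2701763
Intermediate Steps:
m(x, c) = 2 (m(x, c) = (⅓)*6 = 2)
w(Z, C) = 2
v(V) = -44 (v(V) = 2*(-22) = -44)
-2701719 + v(687 - 1*(-442)) = -2701719 - 44 = -2701763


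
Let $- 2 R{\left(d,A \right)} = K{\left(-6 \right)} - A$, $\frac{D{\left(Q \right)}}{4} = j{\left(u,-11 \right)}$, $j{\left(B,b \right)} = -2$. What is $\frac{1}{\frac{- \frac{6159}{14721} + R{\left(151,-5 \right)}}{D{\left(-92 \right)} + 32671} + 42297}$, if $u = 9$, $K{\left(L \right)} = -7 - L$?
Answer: $\frac{160277341}{6779250680410} \approx 2.3642 \cdot 10^{-5}$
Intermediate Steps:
$D{\left(Q \right)} = -8$ ($D{\left(Q \right)} = 4 \left(-2\right) = -8$)
$R{\left(d,A \right)} = \frac{1}{2} + \frac{A}{2}$ ($R{\left(d,A \right)} = - \frac{\left(-7 - -6\right) - A}{2} = - \frac{\left(-7 + 6\right) - A}{2} = - \frac{-1 - A}{2} = \frac{1}{2} + \frac{A}{2}$)
$\frac{1}{\frac{- \frac{6159}{14721} + R{\left(151,-5 \right)}}{D{\left(-92 \right)} + 32671} + 42297} = \frac{1}{\frac{- \frac{6159}{14721} + \left(\frac{1}{2} + \frac{1}{2} \left(-5\right)\right)}{-8 + 32671} + 42297} = \frac{1}{\frac{\left(-6159\right) \frac{1}{14721} + \left(\frac{1}{2} - \frac{5}{2}\right)}{32663} + 42297} = \frac{1}{\left(- \frac{2053}{4907} - 2\right) \frac{1}{32663} + 42297} = \frac{1}{\left(- \frac{11867}{4907}\right) \frac{1}{32663} + 42297} = \frac{1}{- \frac{11867}{160277341} + 42297} = \frac{1}{\frac{6779250680410}{160277341}} = \frac{160277341}{6779250680410}$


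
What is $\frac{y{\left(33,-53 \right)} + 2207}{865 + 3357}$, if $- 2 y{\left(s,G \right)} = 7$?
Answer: $\frac{4407}{8444} \approx 0.52191$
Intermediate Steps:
$y{\left(s,G \right)} = - \frac{7}{2}$ ($y{\left(s,G \right)} = \left(- \frac{1}{2}\right) 7 = - \frac{7}{2}$)
$\frac{y{\left(33,-53 \right)} + 2207}{865 + 3357} = \frac{- \frac{7}{2} + 2207}{865 + 3357} = \frac{4407}{2 \cdot 4222} = \frac{4407}{2} \cdot \frac{1}{4222} = \frac{4407}{8444}$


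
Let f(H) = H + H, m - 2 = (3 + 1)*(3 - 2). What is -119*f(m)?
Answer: -1428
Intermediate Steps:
m = 6 (m = 2 + (3 + 1)*(3 - 2) = 2 + 4*1 = 2 + 4 = 6)
f(H) = 2*H
-119*f(m) = -238*6 = -119*12 = -1428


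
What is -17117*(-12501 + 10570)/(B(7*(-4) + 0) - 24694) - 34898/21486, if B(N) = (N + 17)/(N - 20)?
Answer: -17064886865677/12733688643 ≈ -1340.1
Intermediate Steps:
B(N) = (17 + N)/(-20 + N)
-17117*(-12501 + 10570)/(B(7*(-4) + 0) - 24694) - 34898/21486 = -17117*(-12501 + 10570)/((17 + (7*(-4) + 0))/(-20 + (7*(-4) + 0)) - 24694) - 34898/21486 = -17117*(-1931/((17 + (-28 + 0))/(-20 + (-28 + 0)) - 24694)) - 34898*1/21486 = -17117*(-1931/((17 - 28)/(-20 - 28) - 24694)) - 17449/10743 = -17117*(-1931/(-11/(-48) - 24694)) - 17449/10743 = -17117*(-1931/(-1/48*(-11) - 24694)) - 17449/10743 = -17117*(-1931/(11/48 - 24694)) - 17449/10743 = -17117/((-1185301/48*(-1/1931))) - 17449/10743 = -17117/1185301/92688 - 17449/10743 = -17117*92688/1185301 - 17449/10743 = -1586540496/1185301 - 17449/10743 = -17064886865677/12733688643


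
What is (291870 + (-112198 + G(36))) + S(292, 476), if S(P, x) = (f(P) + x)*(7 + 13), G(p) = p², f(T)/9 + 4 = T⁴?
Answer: 1308591135048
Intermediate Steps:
f(T) = -36 + 9*T⁴
S(P, x) = -720 + 20*x + 180*P⁴ (S(P, x) = ((-36 + 9*P⁴) + x)*(7 + 13) = (-36 + x + 9*P⁴)*20 = -720 + 20*x + 180*P⁴)
(291870 + (-112198 + G(36))) + S(292, 476) = (291870 + (-112198 + 36²)) + (-720 + 20*476 + 180*292⁴) = (291870 + (-112198 + 1296)) + (-720 + 9520 + 180*7269949696) = (291870 - 110902) + (-720 + 9520 + 1308590945280) = 180968 + 1308590954080 = 1308591135048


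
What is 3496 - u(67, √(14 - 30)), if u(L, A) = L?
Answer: 3429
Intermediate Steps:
3496 - u(67, √(14 - 30)) = 3496 - 1*67 = 3496 - 67 = 3429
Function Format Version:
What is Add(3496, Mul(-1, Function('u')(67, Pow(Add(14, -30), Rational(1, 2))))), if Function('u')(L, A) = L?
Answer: 3429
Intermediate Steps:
Add(3496, Mul(-1, Function('u')(67, Pow(Add(14, -30), Rational(1, 2))))) = Add(3496, Mul(-1, 67)) = Add(3496, -67) = 3429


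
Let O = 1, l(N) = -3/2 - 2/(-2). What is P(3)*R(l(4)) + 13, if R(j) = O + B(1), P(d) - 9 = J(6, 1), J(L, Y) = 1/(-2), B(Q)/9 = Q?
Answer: 98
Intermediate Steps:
l(N) = -½ (l(N) = -3*½ - 2*(-½) = -3/2 + 1 = -½)
B(Q) = 9*Q
J(L, Y) = -½
P(d) = 17/2 (P(d) = 9 - ½ = 17/2)
R(j) = 10 (R(j) = 1 + 9*1 = 1 + 9 = 10)
P(3)*R(l(4)) + 13 = (17/2)*10 + 13 = 85 + 13 = 98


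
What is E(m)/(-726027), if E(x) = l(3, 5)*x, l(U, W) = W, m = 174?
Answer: -290/242009 ≈ -0.0011983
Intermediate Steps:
E(x) = 5*x
E(m)/(-726027) = (5*174)/(-726027) = 870*(-1/726027) = -290/242009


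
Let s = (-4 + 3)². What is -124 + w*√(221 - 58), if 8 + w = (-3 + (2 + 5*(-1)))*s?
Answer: -124 - 14*√163 ≈ -302.74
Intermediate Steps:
s = 1 (s = (-1)² = 1)
w = -14 (w = -8 + (-3 + (2 + 5*(-1)))*1 = -8 + (-3 + (2 - 5))*1 = -8 + (-3 - 3)*1 = -8 - 6*1 = -8 - 6 = -14)
-124 + w*√(221 - 58) = -124 - 14*√(221 - 58) = -124 - 14*√163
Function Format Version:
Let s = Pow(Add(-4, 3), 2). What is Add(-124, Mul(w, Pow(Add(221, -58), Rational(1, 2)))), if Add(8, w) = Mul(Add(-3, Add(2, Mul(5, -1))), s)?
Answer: Add(-124, Mul(-14, Pow(163, Rational(1, 2)))) ≈ -302.74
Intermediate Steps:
s = 1 (s = Pow(-1, 2) = 1)
w = -14 (w = Add(-8, Mul(Add(-3, Add(2, Mul(5, -1))), 1)) = Add(-8, Mul(Add(-3, Add(2, -5)), 1)) = Add(-8, Mul(Add(-3, -3), 1)) = Add(-8, Mul(-6, 1)) = Add(-8, -6) = -14)
Add(-124, Mul(w, Pow(Add(221, -58), Rational(1, 2)))) = Add(-124, Mul(-14, Pow(Add(221, -58), Rational(1, 2)))) = Add(-124, Mul(-14, Pow(163, Rational(1, 2))))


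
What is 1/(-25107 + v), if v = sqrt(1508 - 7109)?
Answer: -8369/210122350 - I*sqrt(5601)/630367050 ≈ -3.9829e-5 - 1.1872e-7*I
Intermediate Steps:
v = I*sqrt(5601) (v = sqrt(-5601) = I*sqrt(5601) ≈ 74.84*I)
1/(-25107 + v) = 1/(-25107 + I*sqrt(5601))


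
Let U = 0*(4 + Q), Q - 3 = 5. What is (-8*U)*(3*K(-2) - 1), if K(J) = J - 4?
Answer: 0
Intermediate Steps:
Q = 8 (Q = 3 + 5 = 8)
U = 0 (U = 0*(4 + 8) = 0*12 = 0)
K(J) = -4 + J
(-8*U)*(3*K(-2) - 1) = (-8*0)*(3*(-4 - 2) - 1) = 0*(3*(-6) - 1) = 0*(-18 - 1) = 0*(-19) = 0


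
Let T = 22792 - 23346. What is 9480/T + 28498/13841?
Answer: -57712394/3833957 ≈ -15.053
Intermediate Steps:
T = -554
9480/T + 28498/13841 = 9480/(-554) + 28498/13841 = 9480*(-1/554) + 28498*(1/13841) = -4740/277 + 28498/13841 = -57712394/3833957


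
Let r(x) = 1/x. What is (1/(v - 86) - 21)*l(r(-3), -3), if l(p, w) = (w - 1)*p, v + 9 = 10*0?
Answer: -7984/285 ≈ -28.014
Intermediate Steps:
r(x) = 1/x
v = -9 (v = -9 + 10*0 = -9 + 0 = -9)
l(p, w) = p*(-1 + w) (l(p, w) = (-1 + w)*p = p*(-1 + w))
(1/(v - 86) - 21)*l(r(-3), -3) = (1/(-9 - 86) - 21)*((-1 - 3)/(-3)) = (1/(-95) - 21)*(-1/3*(-4)) = (-1/95 - 21)*(4/3) = -1996/95*4/3 = -7984/285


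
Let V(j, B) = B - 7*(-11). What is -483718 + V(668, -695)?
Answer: -484336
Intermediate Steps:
V(j, B) = 77 + B (V(j, B) = B + 77 = 77 + B)
-483718 + V(668, -695) = -483718 + (77 - 695) = -483718 - 618 = -484336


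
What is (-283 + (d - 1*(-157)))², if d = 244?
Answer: 13924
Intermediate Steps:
(-283 + (d - 1*(-157)))² = (-283 + (244 - 1*(-157)))² = (-283 + (244 + 157))² = (-283 + 401)² = 118² = 13924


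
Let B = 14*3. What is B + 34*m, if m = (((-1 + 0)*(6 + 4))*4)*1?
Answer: -1318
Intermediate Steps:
B = 42
m = -40 (m = (-1*10*4)*1 = -10*4*1 = -40*1 = -40)
B + 34*m = 42 + 34*(-40) = 42 - 1360 = -1318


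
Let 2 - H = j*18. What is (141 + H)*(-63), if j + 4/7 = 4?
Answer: -5121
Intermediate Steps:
j = 24/7 (j = -4/7 + 4 = 24/7 ≈ 3.4286)
H = -418/7 (H = 2 - 24*18/7 = 2 - 1*432/7 = 2 - 432/7 = -418/7 ≈ -59.714)
(141 + H)*(-63) = (141 - 418/7)*(-63) = (569/7)*(-63) = -5121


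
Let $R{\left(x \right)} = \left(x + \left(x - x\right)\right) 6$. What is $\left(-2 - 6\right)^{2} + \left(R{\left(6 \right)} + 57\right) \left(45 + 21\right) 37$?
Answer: $227170$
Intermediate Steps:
$R{\left(x \right)} = 6 x$ ($R{\left(x \right)} = \left(x + 0\right) 6 = x 6 = 6 x$)
$\left(-2 - 6\right)^{2} + \left(R{\left(6 \right)} + 57\right) \left(45 + 21\right) 37 = \left(-2 - 6\right)^{2} + \left(6 \cdot 6 + 57\right) \left(45 + 21\right) 37 = \left(-8\right)^{2} + \left(36 + 57\right) 66 \cdot 37 = 64 + 93 \cdot 66 \cdot 37 = 64 + 6138 \cdot 37 = 64 + 227106 = 227170$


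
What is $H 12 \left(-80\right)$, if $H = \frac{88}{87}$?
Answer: $- \frac{28160}{29} \approx -971.03$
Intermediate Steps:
$H = \frac{88}{87}$ ($H = 88 \cdot \frac{1}{87} = \frac{88}{87} \approx 1.0115$)
$H 12 \left(-80\right) = \frac{88}{87} \cdot 12 \left(-80\right) = \frac{352}{29} \left(-80\right) = - \frac{28160}{29}$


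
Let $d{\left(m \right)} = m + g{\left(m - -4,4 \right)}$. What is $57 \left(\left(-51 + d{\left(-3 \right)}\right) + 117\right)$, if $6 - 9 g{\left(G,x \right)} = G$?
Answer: $\frac{10868}{3} \approx 3622.7$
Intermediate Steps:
$g{\left(G,x \right)} = \frac{2}{3} - \frac{G}{9}$
$d{\left(m \right)} = \frac{2}{9} + \frac{8 m}{9}$ ($d{\left(m \right)} = m - \left(- \frac{2}{3} + \frac{m - -4}{9}\right) = m - \left(- \frac{2}{3} + \frac{m + 4}{9}\right) = m - \left(- \frac{2}{3} + \frac{4 + m}{9}\right) = m + \left(\frac{2}{3} - \left(\frac{4}{9} + \frac{m}{9}\right)\right) = m - \left(- \frac{2}{9} + \frac{m}{9}\right) = \frac{2}{9} + \frac{8 m}{9}$)
$57 \left(\left(-51 + d{\left(-3 \right)}\right) + 117\right) = 57 \left(\left(-51 + \left(\frac{2}{9} + \frac{8}{9} \left(-3\right)\right)\right) + 117\right) = 57 \left(\left(-51 + \left(\frac{2}{9} - \frac{8}{3}\right)\right) + 117\right) = 57 \left(\left(-51 - \frac{22}{9}\right) + 117\right) = 57 \left(- \frac{481}{9} + 117\right) = 57 \cdot \frac{572}{9} = \frac{10868}{3}$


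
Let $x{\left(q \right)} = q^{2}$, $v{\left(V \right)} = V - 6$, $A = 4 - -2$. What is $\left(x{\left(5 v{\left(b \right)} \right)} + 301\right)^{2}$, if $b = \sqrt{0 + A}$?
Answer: $2365201 - 810600 \sqrt{6} \approx 3.7964 \cdot 10^{5}$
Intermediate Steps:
$A = 6$ ($A = 4 + 2 = 6$)
$b = \sqrt{6}$ ($b = \sqrt{0 + 6} = \sqrt{6} \approx 2.4495$)
$v{\left(V \right)} = -6 + V$ ($v{\left(V \right)} = V - 6 = -6 + V$)
$\left(x{\left(5 v{\left(b \right)} \right)} + 301\right)^{2} = \left(\left(5 \left(-6 + \sqrt{6}\right)\right)^{2} + 301\right)^{2} = \left(\left(-30 + 5 \sqrt{6}\right)^{2} + 301\right)^{2} = \left(301 + \left(-30 + 5 \sqrt{6}\right)^{2}\right)^{2}$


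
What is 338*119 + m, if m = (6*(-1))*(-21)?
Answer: 40348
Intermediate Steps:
m = 126 (m = -6*(-21) = 126)
338*119 + m = 338*119 + 126 = 40222 + 126 = 40348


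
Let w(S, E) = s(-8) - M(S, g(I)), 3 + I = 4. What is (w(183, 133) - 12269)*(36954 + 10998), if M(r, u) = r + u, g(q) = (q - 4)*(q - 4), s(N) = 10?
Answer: -597050352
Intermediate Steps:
I = 1 (I = -3 + 4 = 1)
g(q) = (-4 + q)² (g(q) = (-4 + q)*(-4 + q) = (-4 + q)²)
w(S, E) = 1 - S (w(S, E) = 10 - (S + (-4 + 1)²) = 10 - (S + (-3)²) = 10 - (S + 9) = 10 - (9 + S) = 10 + (-9 - S) = 1 - S)
(w(183, 133) - 12269)*(36954 + 10998) = ((1 - 1*183) - 12269)*(36954 + 10998) = ((1 - 183) - 12269)*47952 = (-182 - 12269)*47952 = -12451*47952 = -597050352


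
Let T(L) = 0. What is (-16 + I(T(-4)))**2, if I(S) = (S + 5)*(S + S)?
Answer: 256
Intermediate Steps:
I(S) = 2*S*(5 + S) (I(S) = (5 + S)*(2*S) = 2*S*(5 + S))
(-16 + I(T(-4)))**2 = (-16 + 2*0*(5 + 0))**2 = (-16 + 2*0*5)**2 = (-16 + 0)**2 = (-16)**2 = 256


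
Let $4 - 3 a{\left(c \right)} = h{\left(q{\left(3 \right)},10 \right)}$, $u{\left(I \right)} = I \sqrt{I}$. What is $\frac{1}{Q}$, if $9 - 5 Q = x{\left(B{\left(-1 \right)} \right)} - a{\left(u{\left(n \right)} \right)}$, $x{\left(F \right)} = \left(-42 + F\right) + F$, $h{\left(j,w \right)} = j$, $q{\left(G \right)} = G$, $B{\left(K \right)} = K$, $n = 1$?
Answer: $\frac{3}{32} \approx 0.09375$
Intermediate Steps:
$x{\left(F \right)} = -42 + 2 F$
$u{\left(I \right)} = I^{\frac{3}{2}}$
$a{\left(c \right)} = \frac{1}{3}$ ($a{\left(c \right)} = \frac{4}{3} - 1 = \frac{1}{3}$)
$Q = \frac{32}{3}$ ($Q = \frac{9}{5} - \frac{\left(-42 + 2 \left(-1\right)\right) - \frac{1}{3}}{5} = \frac{9}{5} - \frac{\left(-42 - 2\right) - \frac{1}{3}}{5} = \frac{9}{5} - \frac{-44 - \frac{1}{3}}{5} = \frac{9}{5} - - \frac{133}{15} = \frac{9}{5} + \frac{133}{15} = \frac{32}{3} \approx 10.667$)
$\frac{1}{Q} = \frac{1}{\frac{32}{3}} = \frac{3}{32}$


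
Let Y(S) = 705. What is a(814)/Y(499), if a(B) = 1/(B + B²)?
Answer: 1/467704050 ≈ 2.1381e-9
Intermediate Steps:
a(814)/Y(499) = (1/(814*(1 + 814)))/705 = ((1/814)/815)*(1/705) = ((1/814)*(1/815))*(1/705) = (1/663410)*(1/705) = 1/467704050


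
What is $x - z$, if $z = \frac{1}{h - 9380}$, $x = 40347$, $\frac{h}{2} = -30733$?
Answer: $\frac{2858423563}{70846} \approx 40347.0$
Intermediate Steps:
$h = -61466$ ($h = 2 \left(-30733\right) = -61466$)
$z = - \frac{1}{70846}$ ($z = \frac{1}{-61466 - 9380} = \frac{1}{-70846} = - \frac{1}{70846} \approx -1.4115 \cdot 10^{-5}$)
$x - z = 40347 - - \frac{1}{70846} = 40347 + \frac{1}{70846} = \frac{2858423563}{70846}$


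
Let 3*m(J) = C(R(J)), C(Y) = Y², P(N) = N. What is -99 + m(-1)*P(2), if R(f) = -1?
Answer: -295/3 ≈ -98.333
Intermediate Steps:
m(J) = ⅓ (m(J) = (⅓)*(-1)² = (⅓)*1 = ⅓)
-99 + m(-1)*P(2) = -99 + (⅓)*2 = -99 + ⅔ = -295/3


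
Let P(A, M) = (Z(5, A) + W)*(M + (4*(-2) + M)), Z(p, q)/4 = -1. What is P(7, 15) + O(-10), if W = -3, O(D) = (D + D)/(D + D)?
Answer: -153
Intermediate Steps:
O(D) = 1 (O(D) = (2*D)/((2*D)) = (2*D)*(1/(2*D)) = 1)
Z(p, q) = -4 (Z(p, q) = 4*(-1) = -4)
P(A, M) = 56 - 14*M (P(A, M) = (-4 - 3)*(M + (4*(-2) + M)) = -7*(M + (-8 + M)) = -7*(-8 + 2*M) = 56 - 14*M)
P(7, 15) + O(-10) = (56 - 14*15) + 1 = (56 - 210) + 1 = -154 + 1 = -153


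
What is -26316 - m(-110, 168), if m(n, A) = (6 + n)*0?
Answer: -26316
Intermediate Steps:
m(n, A) = 0
-26316 - m(-110, 168) = -26316 - 1*0 = -26316 + 0 = -26316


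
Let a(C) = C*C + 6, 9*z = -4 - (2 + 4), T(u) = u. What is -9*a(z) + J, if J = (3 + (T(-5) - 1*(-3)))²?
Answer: -577/9 ≈ -64.111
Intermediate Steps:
z = -10/9 (z = (-4 - (2 + 4))/9 = (-4 - 1*6)/9 = (-4 - 6)/9 = (⅑)*(-10) = -10/9 ≈ -1.1111)
a(C) = 6 + C² (a(C) = C² + 6 = 6 + C²)
J = 1 (J = (3 + (-5 - 1*(-3)))² = (3 + (-5 + 3))² = (3 - 2)² = 1² = 1)
-9*a(z) + J = -9*(6 + (-10/9)²) + 1 = -9*(6 + 100/81) + 1 = -9*586/81 + 1 = -586/9 + 1 = -577/9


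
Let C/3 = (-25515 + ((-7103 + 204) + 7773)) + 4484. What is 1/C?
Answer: -1/60471 ≈ -1.6537e-5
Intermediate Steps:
C = -60471 (C = 3*((-25515 + ((-7103 + 204) + 7773)) + 4484) = 3*((-25515 + (-6899 + 7773)) + 4484) = 3*((-25515 + 874) + 4484) = 3*(-24641 + 4484) = 3*(-20157) = -60471)
1/C = 1/(-60471) = -1/60471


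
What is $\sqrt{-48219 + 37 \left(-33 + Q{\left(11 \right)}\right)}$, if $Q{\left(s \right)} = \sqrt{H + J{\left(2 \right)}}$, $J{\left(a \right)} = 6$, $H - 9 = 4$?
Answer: $\sqrt{-49440 + 37 \sqrt{19}} \approx 221.99 i$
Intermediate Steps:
$H = 13$ ($H = 9 + 4 = 13$)
$Q{\left(s \right)} = \sqrt{19}$ ($Q{\left(s \right)} = \sqrt{13 + 6} = \sqrt{19}$)
$\sqrt{-48219 + 37 \left(-33 + Q{\left(11 \right)}\right)} = \sqrt{-48219 + 37 \left(-33 + \sqrt{19}\right)} = \sqrt{-48219 - \left(1221 - 37 \sqrt{19}\right)} = \sqrt{-49440 + 37 \sqrt{19}}$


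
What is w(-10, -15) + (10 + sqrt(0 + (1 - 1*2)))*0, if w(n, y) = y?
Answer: -15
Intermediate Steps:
w(-10, -15) + (10 + sqrt(0 + (1 - 1*2)))*0 = -15 + (10 + sqrt(0 + (1 - 1*2)))*0 = -15 + (10 + sqrt(0 + (1 - 2)))*0 = -15 + (10 + sqrt(0 - 1))*0 = -15 + (10 + sqrt(-1))*0 = -15 + (10 + I)*0 = -15 + 0 = -15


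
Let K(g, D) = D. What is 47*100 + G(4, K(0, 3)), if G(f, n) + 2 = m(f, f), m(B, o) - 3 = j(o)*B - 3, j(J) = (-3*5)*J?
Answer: 4458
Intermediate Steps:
j(J) = -15*J
m(B, o) = -15*B*o (m(B, o) = 3 + ((-15*o)*B - 3) = 3 + (-15*B*o - 3) = 3 + (-3 - 15*B*o) = -15*B*o)
G(f, n) = -2 - 15*f² (G(f, n) = -2 - 15*f*f = -2 - 15*f²)
47*100 + G(4, K(0, 3)) = 47*100 + (-2 - 15*4²) = 4700 + (-2 - 15*16) = 4700 + (-2 - 240) = 4700 - 242 = 4458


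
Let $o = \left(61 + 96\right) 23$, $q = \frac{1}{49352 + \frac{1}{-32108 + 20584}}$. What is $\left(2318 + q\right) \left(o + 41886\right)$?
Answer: $\frac{59979688011513990}{568732447} \approx 1.0546 \cdot 10^{8}$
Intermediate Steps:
$q = \frac{11524}{568732447}$ ($q = \frac{1}{49352 + \frac{1}{-11524}} = \frac{1}{49352 - \frac{1}{11524}} = \frac{1}{\frac{568732447}{11524}} = \frac{11524}{568732447} \approx 2.0263 \cdot 10^{-5}$)
$o = 3611$ ($o = 157 \cdot 23 = 3611$)
$\left(2318 + q\right) \left(o + 41886\right) = \left(2318 + \frac{11524}{568732447}\right) \left(3611 + 41886\right) = \frac{1318321823670}{568732447} \cdot 45497 = \frac{59979688011513990}{568732447}$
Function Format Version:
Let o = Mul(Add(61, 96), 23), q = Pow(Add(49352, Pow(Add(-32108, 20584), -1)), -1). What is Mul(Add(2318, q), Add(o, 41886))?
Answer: Rational(59979688011513990, 568732447) ≈ 1.0546e+8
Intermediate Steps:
q = Rational(11524, 568732447) (q = Pow(Add(49352, Pow(-11524, -1)), -1) = Pow(Add(49352, Rational(-1, 11524)), -1) = Pow(Rational(568732447, 11524), -1) = Rational(11524, 568732447) ≈ 2.0263e-5)
o = 3611 (o = Mul(157, 23) = 3611)
Mul(Add(2318, q), Add(o, 41886)) = Mul(Add(2318, Rational(11524, 568732447)), Add(3611, 41886)) = Mul(Rational(1318321823670, 568732447), 45497) = Rational(59979688011513990, 568732447)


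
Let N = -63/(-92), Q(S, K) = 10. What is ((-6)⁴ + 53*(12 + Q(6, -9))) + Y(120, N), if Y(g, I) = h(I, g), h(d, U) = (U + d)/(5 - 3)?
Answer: 464111/184 ≈ 2522.3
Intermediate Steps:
N = 63/92 (N = -63*(-1/92) = 63/92 ≈ 0.68478)
h(d, U) = U/2 + d/2 (h(d, U) = (U + d)/2 = (U + d)*(½) = U/2 + d/2)
Y(g, I) = I/2 + g/2 (Y(g, I) = g/2 + I/2 = I/2 + g/2)
((-6)⁴ + 53*(12 + Q(6, -9))) + Y(120, N) = ((-6)⁴ + 53*(12 + 10)) + ((½)*(63/92) + (½)*120) = (1296 + 53*22) + (63/184 + 60) = (1296 + 1166) + 11103/184 = 2462 + 11103/184 = 464111/184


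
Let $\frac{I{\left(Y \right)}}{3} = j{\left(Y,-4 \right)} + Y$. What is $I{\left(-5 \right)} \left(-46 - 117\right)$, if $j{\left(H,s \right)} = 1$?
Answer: $1956$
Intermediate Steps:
$I{\left(Y \right)} = 3 + 3 Y$ ($I{\left(Y \right)} = 3 \left(1 + Y\right) = 3 + 3 Y$)
$I{\left(-5 \right)} \left(-46 - 117\right) = \left(3 + 3 \left(-5\right)\right) \left(-46 - 117\right) = \left(3 - 15\right) \left(-46 - 117\right) = \left(-12\right) \left(-163\right) = 1956$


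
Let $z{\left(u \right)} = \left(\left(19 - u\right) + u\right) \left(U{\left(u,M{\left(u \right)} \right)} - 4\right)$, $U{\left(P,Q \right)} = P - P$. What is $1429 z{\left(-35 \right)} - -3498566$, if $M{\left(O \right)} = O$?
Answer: $3389962$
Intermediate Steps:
$U{\left(P,Q \right)} = 0$
$z{\left(u \right)} = -76$ ($z{\left(u \right)} = \left(\left(19 - u\right) + u\right) \left(0 - 4\right) = 19 \left(-4\right) = -76$)
$1429 z{\left(-35 \right)} - -3498566 = 1429 \left(-76\right) - -3498566 = -108604 + 3498566 = 3389962$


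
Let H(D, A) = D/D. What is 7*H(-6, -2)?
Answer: 7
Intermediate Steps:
H(D, A) = 1
7*H(-6, -2) = 7*1 = 7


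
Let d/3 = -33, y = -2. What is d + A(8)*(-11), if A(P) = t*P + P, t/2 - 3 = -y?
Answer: -1067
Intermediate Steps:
t = 10 (t = 6 + 2*(-1*(-2)) = 6 + 2*2 = 6 + 4 = 10)
d = -99 (d = 3*(-33) = -99)
A(P) = 11*P (A(P) = 10*P + P = 11*P)
d + A(8)*(-11) = -99 + (11*8)*(-11) = -99 + 88*(-11) = -99 - 968 = -1067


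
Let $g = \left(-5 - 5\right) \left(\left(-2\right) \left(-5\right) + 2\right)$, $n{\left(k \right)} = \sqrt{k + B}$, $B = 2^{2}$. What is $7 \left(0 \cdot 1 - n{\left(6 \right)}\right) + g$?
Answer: $-120 - 7 \sqrt{10} \approx -142.14$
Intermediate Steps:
$B = 4$
$n{\left(k \right)} = \sqrt{4 + k}$ ($n{\left(k \right)} = \sqrt{k + 4} = \sqrt{4 + k}$)
$g = -120$ ($g = - 10 \left(10 + 2\right) = \left(-10\right) 12 = -120$)
$7 \left(0 \cdot 1 - n{\left(6 \right)}\right) + g = 7 \left(0 \cdot 1 - \sqrt{4 + 6}\right) - 120 = 7 \left(0 - \sqrt{10}\right) - 120 = 7 \left(- \sqrt{10}\right) - 120 = - 7 \sqrt{10} - 120 = -120 - 7 \sqrt{10}$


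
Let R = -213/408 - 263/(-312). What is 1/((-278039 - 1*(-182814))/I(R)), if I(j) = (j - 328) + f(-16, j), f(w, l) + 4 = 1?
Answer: 876961/252536700 ≈ 0.0034726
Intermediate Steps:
R = 851/2652 (R = -213*1/408 - 263*(-1/312) = -71/136 + 263/312 = 851/2652 ≈ 0.32089)
f(w, l) = -3 (f(w, l) = -4 + 1 = -3)
I(j) = -331 + j (I(j) = (j - 328) - 3 = (-328 + j) - 3 = -331 + j)
1/((-278039 - 1*(-182814))/I(R)) = 1/((-278039 - 1*(-182814))/(-331 + 851/2652)) = 1/((-278039 + 182814)/(-876961/2652)) = 1/(-95225*(-2652/876961)) = 1/(252536700/876961) = 876961/252536700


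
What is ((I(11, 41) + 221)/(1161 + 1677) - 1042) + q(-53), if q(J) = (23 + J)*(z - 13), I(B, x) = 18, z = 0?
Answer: -1850137/2838 ≈ -651.92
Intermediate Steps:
q(J) = -299 - 13*J (q(J) = (23 + J)*(0 - 13) = (23 + J)*(-13) = -299 - 13*J)
((I(11, 41) + 221)/(1161 + 1677) - 1042) + q(-53) = ((18 + 221)/(1161 + 1677) - 1042) + (-299 - 13*(-53)) = (239/2838 - 1042) + (-299 + 689) = (239*(1/2838) - 1042) + 390 = (239/2838 - 1042) + 390 = -2956957/2838 + 390 = -1850137/2838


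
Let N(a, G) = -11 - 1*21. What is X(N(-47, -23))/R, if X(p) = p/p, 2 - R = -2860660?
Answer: 1/2860662 ≈ 3.4957e-7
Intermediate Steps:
R = 2860662 (R = 2 - 1*(-2860660) = 2 + 2860660 = 2860662)
N(a, G) = -32 (N(a, G) = -11 - 21 = -32)
X(p) = 1
X(N(-47, -23))/R = 1/2860662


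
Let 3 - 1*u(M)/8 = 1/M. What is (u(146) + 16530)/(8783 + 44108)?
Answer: 1208438/3861043 ≈ 0.31298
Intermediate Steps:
u(M) = 24 - 8/M
(u(146) + 16530)/(8783 + 44108) = ((24 - 8/146) + 16530)/(8783 + 44108) = ((24 - 8*1/146) + 16530)/52891 = ((24 - 4/73) + 16530)*(1/52891) = (1748/73 + 16530)*(1/52891) = (1208438/73)*(1/52891) = 1208438/3861043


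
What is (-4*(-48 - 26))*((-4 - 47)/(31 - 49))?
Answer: 2516/3 ≈ 838.67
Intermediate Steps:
(-4*(-48 - 26))*((-4 - 47)/(31 - 49)) = (-4*(-74))*(-51/(-18)) = 296*(-51*(-1/18)) = 296*(17/6) = 2516/3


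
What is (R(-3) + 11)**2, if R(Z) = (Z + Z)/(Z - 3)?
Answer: 144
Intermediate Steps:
R(Z) = 2*Z/(-3 + Z) (R(Z) = (2*Z)/(-3 + Z) = 2*Z/(-3 + Z))
(R(-3) + 11)**2 = (2*(-3)/(-3 - 3) + 11)**2 = (2*(-3)/(-6) + 11)**2 = (2*(-3)*(-1/6) + 11)**2 = (1 + 11)**2 = 12**2 = 144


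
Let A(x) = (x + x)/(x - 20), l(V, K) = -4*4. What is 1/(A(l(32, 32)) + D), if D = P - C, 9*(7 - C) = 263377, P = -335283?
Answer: -1/306025 ≈ -3.2677e-6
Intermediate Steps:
l(V, K) = -16
A(x) = 2*x/(-20 + x) (A(x) = (2*x)/(-20 + x) = 2*x/(-20 + x))
C = -263314/9 (C = 7 - ⅑*263377 = 7 - 263377/9 = -263314/9 ≈ -29257.)
D = -2754233/9 (D = -335283 - 1*(-263314/9) = -335283 + 263314/9 = -2754233/9 ≈ -3.0603e+5)
1/(A(l(32, 32)) + D) = 1/(2*(-16)/(-20 - 16) - 2754233/9) = 1/(2*(-16)/(-36) - 2754233/9) = 1/(2*(-16)*(-1/36) - 2754233/9) = 1/(8/9 - 2754233/9) = 1/(-306025) = -1/306025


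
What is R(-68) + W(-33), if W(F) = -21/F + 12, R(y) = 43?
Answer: 612/11 ≈ 55.636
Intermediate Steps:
W(F) = 12 - 21/F
R(-68) + W(-33) = 43 + (12 - 21/(-33)) = 43 + (12 - 21*(-1/33)) = 43 + (12 + 7/11) = 43 + 139/11 = 612/11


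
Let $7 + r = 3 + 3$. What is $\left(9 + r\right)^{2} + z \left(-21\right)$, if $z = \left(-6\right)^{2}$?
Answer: $-692$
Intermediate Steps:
$r = -1$ ($r = -7 + \left(3 + 3\right) = -7 + 6 = -1$)
$z = 36$
$\left(9 + r\right)^{2} + z \left(-21\right) = \left(9 - 1\right)^{2} + 36 \left(-21\right) = 8^{2} - 756 = 64 - 756 = -692$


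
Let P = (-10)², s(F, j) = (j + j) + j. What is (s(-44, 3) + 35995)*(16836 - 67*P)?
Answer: 364936544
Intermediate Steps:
s(F, j) = 3*j (s(F, j) = 2*j + j = 3*j)
P = 100
(s(-44, 3) + 35995)*(16836 - 67*P) = (3*3 + 35995)*(16836 - 67*100) = (9 + 35995)*(16836 - 6700) = 36004*10136 = 364936544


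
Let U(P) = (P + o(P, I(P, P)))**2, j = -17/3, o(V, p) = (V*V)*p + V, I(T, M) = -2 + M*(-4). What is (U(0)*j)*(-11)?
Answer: 0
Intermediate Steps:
I(T, M) = -2 - 4*M
o(V, p) = V + p*V**2 (o(V, p) = V**2*p + V = p*V**2 + V = V + p*V**2)
j = -17/3 (j = -17*1/3 = -17/3 ≈ -5.6667)
U(P) = (P + P*(1 + P*(-2 - 4*P)))**2
(U(0)*j)*(-11) = ((4*0**2*(1 - 1*0*(1 + 2*0))**2)*(-17/3))*(-11) = ((4*0*(1 - 1*0*(1 + 0))**2)*(-17/3))*(-11) = ((4*0*(1 - 1*0*1)**2)*(-17/3))*(-11) = ((4*0*(1 + 0)**2)*(-17/3))*(-11) = ((4*0*1**2)*(-17/3))*(-11) = ((4*0*1)*(-17/3))*(-11) = (0*(-17/3))*(-11) = 0*(-11) = 0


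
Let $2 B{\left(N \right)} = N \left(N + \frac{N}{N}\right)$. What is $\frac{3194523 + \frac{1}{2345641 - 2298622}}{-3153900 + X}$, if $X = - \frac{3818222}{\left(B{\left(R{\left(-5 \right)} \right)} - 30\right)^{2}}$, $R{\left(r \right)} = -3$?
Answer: $- \frac{18249698147967}{18047548224853} \approx -1.0112$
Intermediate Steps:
$B{\left(N \right)} = \frac{N \left(1 + N\right)}{2}$ ($B{\left(N \right)} = \frac{N \left(N + \frac{N}{N}\right)}{2} = \frac{N \left(N + 1\right)}{2} = \frac{N \left(1 + N\right)}{2}$)
$X = - \frac{3818222}{729}$ ($X = - \frac{3818222}{\left(\frac{1}{2} \left(-3\right) \left(1 - 3\right) - 30\right)^{2}} = - \frac{3818222}{\left(\frac{1}{2} \left(-3\right) \left(-2\right) - 30\right)^{2}} = - \frac{3818222}{\left(3 - 30\right)^{2}} = - \frac{3818222}{\left(-27\right)^{2}} = - \frac{3818222}{729} \approx -5237.6$)
$\frac{3194523 + \frac{1}{2345641 - 2298622}}{-3153900 + X} = \frac{3194523 + \frac{1}{2345641 - 2298622}}{-3153900 - \frac{3818222}{729}} = \frac{3194523 + \frac{1}{47019}}{- \frac{2303011322}{729}} = \left(3194523 + \frac{1}{47019}\right) \left(- \frac{729}{2303011322}\right) = \frac{150203276938}{47019} \left(- \frac{729}{2303011322}\right) = - \frac{18249698147967}{18047548224853}$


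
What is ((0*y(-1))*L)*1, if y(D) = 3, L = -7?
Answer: 0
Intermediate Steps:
((0*y(-1))*L)*1 = ((0*3)*(-7))*1 = (0*(-7))*1 = 0*1 = 0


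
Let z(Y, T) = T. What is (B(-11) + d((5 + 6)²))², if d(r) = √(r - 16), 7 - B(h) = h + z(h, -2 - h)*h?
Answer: (117 + √105)² ≈ 16192.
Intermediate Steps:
B(h) = 7 - h - h*(-2 - h) (B(h) = 7 - (h + (-2 - h)*h) = 7 - (h + h*(-2 - h)) = 7 + (-h - h*(-2 - h)) = 7 - h - h*(-2 - h))
d(r) = √(-16 + r)
(B(-11) + d((5 + 6)²))² = ((7 - 11 + (-11)²) + √(-16 + (5 + 6)²))² = ((7 - 11 + 121) + √(-16 + 11²))² = (117 + √(-16 + 121))² = (117 + √105)²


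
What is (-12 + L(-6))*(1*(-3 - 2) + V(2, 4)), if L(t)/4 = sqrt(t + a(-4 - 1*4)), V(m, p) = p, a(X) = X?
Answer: 12 - 4*I*sqrt(14) ≈ 12.0 - 14.967*I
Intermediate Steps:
L(t) = 4*sqrt(-8 + t) (L(t) = 4*sqrt(t + (-4 - 1*4)) = 4*sqrt(t + (-4 - 4)) = 4*sqrt(t - 8) = 4*sqrt(-8 + t))
(-12 + L(-6))*(1*(-3 - 2) + V(2, 4)) = (-12 + 4*sqrt(-8 - 6))*(1*(-3 - 2) + 4) = (-12 + 4*sqrt(-14))*(1*(-5) + 4) = (-12 + 4*(I*sqrt(14)))*(-5 + 4) = (-12 + 4*I*sqrt(14))*(-1) = 12 - 4*I*sqrt(14)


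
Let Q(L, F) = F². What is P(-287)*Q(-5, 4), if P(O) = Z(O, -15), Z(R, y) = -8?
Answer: -128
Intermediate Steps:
P(O) = -8
P(-287)*Q(-5, 4) = -8*4² = -8*16 = -128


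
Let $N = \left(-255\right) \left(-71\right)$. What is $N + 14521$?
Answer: $32626$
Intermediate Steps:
$N = 18105$
$N + 14521 = 18105 + 14521 = 32626$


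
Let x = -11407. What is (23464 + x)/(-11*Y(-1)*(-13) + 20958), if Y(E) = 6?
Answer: 4019/7272 ≈ 0.55267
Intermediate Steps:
(23464 + x)/(-11*Y(-1)*(-13) + 20958) = (23464 - 11407)/(-11*6*(-13) + 20958) = 12057/(-66*(-13) + 20958) = 12057/(858 + 20958) = 12057/21816 = 12057*(1/21816) = 4019/7272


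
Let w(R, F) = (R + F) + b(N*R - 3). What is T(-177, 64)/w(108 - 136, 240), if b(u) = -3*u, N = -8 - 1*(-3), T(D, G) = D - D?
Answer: 0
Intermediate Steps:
T(D, G) = 0
N = -5 (N = -8 + 3 = -5)
w(R, F) = 9 + F + 16*R (w(R, F) = (R + F) - 3*(-5*R - 3) = (F + R) - 3*(-3 - 5*R) = (F + R) + (9 + 15*R) = 9 + F + 16*R)
T(-177, 64)/w(108 - 136, 240) = 0/(9 + 240 + 16*(108 - 136)) = 0/(9 + 240 + 16*(-28)) = 0/(9 + 240 - 448) = 0/(-199) = 0*(-1/199) = 0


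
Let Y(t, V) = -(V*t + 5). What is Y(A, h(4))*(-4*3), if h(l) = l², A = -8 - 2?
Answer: -1860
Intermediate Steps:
A = -10
Y(t, V) = -5 - V*t (Y(t, V) = -(5 + V*t) = -5 - V*t)
Y(A, h(4))*(-4*3) = (-5 - 1*4²*(-10))*(-4*3) = (-5 - 1*16*(-10))*(-12) = (-5 + 160)*(-12) = 155*(-12) = -1860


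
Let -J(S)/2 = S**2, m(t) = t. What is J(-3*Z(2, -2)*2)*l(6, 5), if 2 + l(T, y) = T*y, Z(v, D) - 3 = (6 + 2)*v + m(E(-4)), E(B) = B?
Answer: -453600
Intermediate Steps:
Z(v, D) = -1 + 8*v (Z(v, D) = 3 + ((6 + 2)*v - 4) = 3 + (8*v - 4) = 3 + (-4 + 8*v) = -1 + 8*v)
J(S) = -2*S**2
l(T, y) = -2 + T*y
J(-3*Z(2, -2)*2)*l(6, 5) = (-2*36*(-1 + 8*2)**2)*(-2 + 6*5) = (-2*36*(-1 + 16)**2)*(-2 + 30) = -2*(-3*15*2)**2*28 = -2*(-45*2)**2*28 = -2*(-90)**2*28 = -2*8100*28 = -16200*28 = -453600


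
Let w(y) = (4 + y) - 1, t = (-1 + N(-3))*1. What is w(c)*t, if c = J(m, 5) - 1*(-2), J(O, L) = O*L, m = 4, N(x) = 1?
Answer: 0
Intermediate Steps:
J(O, L) = L*O
c = 22 (c = 5*4 - 1*(-2) = 20 + 2 = 22)
t = 0 (t = (-1 + 1)*1 = 0*1 = 0)
w(y) = 3 + y
w(c)*t = (3 + 22)*0 = 25*0 = 0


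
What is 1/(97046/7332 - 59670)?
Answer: -3666/218701697 ≈ -1.6763e-5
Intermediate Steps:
1/(97046/7332 - 59670) = 1/(97046*(1/7332) - 59670) = 1/(48523/3666 - 59670) = 1/(-218701697/3666) = -3666/218701697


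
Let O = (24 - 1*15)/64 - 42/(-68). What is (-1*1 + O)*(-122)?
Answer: 16043/544 ≈ 29.491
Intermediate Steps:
O = 825/1088 (O = (24 - 15)*(1/64) - 42*(-1/68) = 9*(1/64) + 21/34 = 9/64 + 21/34 = 825/1088 ≈ 0.75827)
(-1*1 + O)*(-122) = (-1*1 + 825/1088)*(-122) = (-1 + 825/1088)*(-122) = -263/1088*(-122) = 16043/544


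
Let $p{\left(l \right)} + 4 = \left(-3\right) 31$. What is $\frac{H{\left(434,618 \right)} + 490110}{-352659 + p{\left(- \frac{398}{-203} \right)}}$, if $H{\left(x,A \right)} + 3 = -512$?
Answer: $- \frac{489595}{352756} \approx -1.3879$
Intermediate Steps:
$H{\left(x,A \right)} = -515$ ($H{\left(x,A \right)} = -3 - 512 = -515$)
$p{\left(l \right)} = -97$ ($p{\left(l \right)} = -4 - 93 = -97$)
$\frac{H{\left(434,618 \right)} + 490110}{-352659 + p{\left(- \frac{398}{-203} \right)}} = \frac{-515 + 490110}{-352659 - 97} = \frac{489595}{-352756} = 489595 \left(- \frac{1}{352756}\right) = - \frac{489595}{352756}$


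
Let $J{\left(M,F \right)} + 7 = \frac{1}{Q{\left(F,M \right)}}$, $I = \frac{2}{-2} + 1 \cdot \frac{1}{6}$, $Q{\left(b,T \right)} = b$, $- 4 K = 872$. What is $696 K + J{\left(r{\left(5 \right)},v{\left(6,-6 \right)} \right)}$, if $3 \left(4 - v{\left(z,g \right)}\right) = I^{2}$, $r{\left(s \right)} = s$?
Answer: $- \frac{61756037}{407} \approx -1.5173 \cdot 10^{5}$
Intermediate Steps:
$K = -218$ ($K = \left(- \frac{1}{4}\right) 872 = -218$)
$I = - \frac{5}{6}$ ($I = 2 \left(- \frac{1}{2}\right) + 1 \cdot \frac{1}{6} = -1 + \frac{1}{6} = - \frac{5}{6} \approx -0.83333$)
$v{\left(z,g \right)} = \frac{407}{108}$ ($v{\left(z,g \right)} = 4 - \frac{\left(- \frac{5}{6}\right)^{2}}{3} = 4 - \frac{25}{108} = \frac{407}{108}$)
$J{\left(M,F \right)} = -7 + \frac{1}{F}$
$696 K + J{\left(r{\left(5 \right)},v{\left(6,-6 \right)} \right)} = 696 \left(-218\right) - \left(7 - \frac{1}{\frac{407}{108}}\right) = -151728 + \left(-7 + \frac{108}{407}\right) = -151728 - \frac{2741}{407} = - \frac{61756037}{407}$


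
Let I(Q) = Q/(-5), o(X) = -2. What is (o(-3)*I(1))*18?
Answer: 36/5 ≈ 7.2000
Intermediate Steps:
I(Q) = -Q/5 (I(Q) = Q*(-1/5) = -Q/5)
(o(-3)*I(1))*18 = -(-2)/5*18 = -2*(-1/5)*18 = (2/5)*18 = 36/5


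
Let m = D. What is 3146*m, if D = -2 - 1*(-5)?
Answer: 9438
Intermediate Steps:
D = 3 (D = -2 + 5 = 3)
m = 3
3146*m = 3146*3 = 9438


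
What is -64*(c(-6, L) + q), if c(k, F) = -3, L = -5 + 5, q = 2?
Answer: 64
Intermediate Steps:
L = 0
-64*(c(-6, L) + q) = -64*(-3 + 2) = -64*(-1) = 64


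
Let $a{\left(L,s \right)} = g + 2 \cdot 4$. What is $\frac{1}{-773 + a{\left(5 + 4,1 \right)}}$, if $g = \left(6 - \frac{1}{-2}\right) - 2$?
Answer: $- \frac{2}{1521} \approx -0.0013149$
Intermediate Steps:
$g = \frac{9}{2}$ ($g = \left(6 - - \frac{1}{2}\right) - 2 = \left(6 + \frac{1}{2}\right) - 2 = \frac{13}{2} - 2 = \frac{9}{2} \approx 4.5$)
$a{\left(L,s \right)} = \frac{25}{2}$ ($a{\left(L,s \right)} = \frac{9}{2} + 2 \cdot 4 = \frac{9}{2} + 8 = \frac{25}{2}$)
$\frac{1}{-773 + a{\left(5 + 4,1 \right)}} = \frac{1}{-773 + \frac{25}{2}} = \frac{1}{- \frac{1521}{2}} = - \frac{2}{1521}$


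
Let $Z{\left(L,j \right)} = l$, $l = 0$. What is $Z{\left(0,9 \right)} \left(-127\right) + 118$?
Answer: $118$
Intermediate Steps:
$Z{\left(L,j \right)} = 0$
$Z{\left(0,9 \right)} \left(-127\right) + 118 = 0 \left(-127\right) + 118 = 0 + 118 = 118$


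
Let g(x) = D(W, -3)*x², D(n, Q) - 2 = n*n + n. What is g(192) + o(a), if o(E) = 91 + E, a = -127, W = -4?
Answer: 516060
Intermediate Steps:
D(n, Q) = 2 + n + n² (D(n, Q) = 2 + (n*n + n) = 2 + (n² + n) = 2 + (n + n²) = 2 + n + n²)
g(x) = 14*x² (g(x) = (2 - 4 + (-4)²)*x² = (2 - 4 + 16)*x² = 14*x²)
g(192) + o(a) = 14*192² + (91 - 127) = 14*36864 - 36 = 516096 - 36 = 516060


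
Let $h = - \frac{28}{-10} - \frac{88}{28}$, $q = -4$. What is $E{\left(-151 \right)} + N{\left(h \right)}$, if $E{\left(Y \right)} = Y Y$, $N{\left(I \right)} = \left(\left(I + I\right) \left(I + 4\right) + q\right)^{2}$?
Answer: $\frac{34279303409}{1500625} \approx 22843.0$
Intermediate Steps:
$h = - \frac{12}{35}$ ($h = \left(-28\right) \left(- \frac{1}{10}\right) - \frac{22}{7} = \frac{14}{5} - \frac{22}{7} = - \frac{12}{35} \approx -0.34286$)
$N{\left(I \right)} = \left(-4 + 2 I \left(4 + I\right)\right)^{2}$ ($N{\left(I \right)} = \left(\left(I + I\right) \left(I + 4\right) - 4\right)^{2} = \left(2 I \left(4 + I\right) - 4\right)^{2} = \left(-4 + 2 I \left(4 + I\right)\right)^{2}$)
$E{\left(Y \right)} = Y^{2}$
$E{\left(-151 \right)} + N{\left(h \right)} = \left(-151\right)^{2} + 4 \left(-2 + \left(- \frac{12}{35}\right)^{2} + 4 \left(- \frac{12}{35}\right)\right)^{2} = 22801 + 4 \left(-2 + \frac{144}{1225} - \frac{48}{35}\right)^{2} = 22801 + 4 \left(- \frac{3986}{1225}\right)^{2} = 22801 + 4 \cdot \frac{15888196}{1500625} = 22801 + \frac{63552784}{1500625} = \frac{34279303409}{1500625}$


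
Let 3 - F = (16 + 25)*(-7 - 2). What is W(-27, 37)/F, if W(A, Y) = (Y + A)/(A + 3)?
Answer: -5/4464 ≈ -0.0011201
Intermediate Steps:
W(A, Y) = (A + Y)/(3 + A)
F = 372 (F = 3 - (16 + 25)*(-7 - 2) = 3 - 41*(-9) = 3 - 1*(-369) = 3 + 369 = 372)
W(-27, 37)/F = ((-27 + 37)/(3 - 27))/372 = (10/(-24))*(1/372) = -1/24*10*(1/372) = -5/12*1/372 = -5/4464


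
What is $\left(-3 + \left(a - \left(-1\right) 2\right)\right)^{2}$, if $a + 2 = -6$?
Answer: $81$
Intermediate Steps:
$a = -8$ ($a = -2 - 6 = -8$)
$\left(-3 + \left(a - \left(-1\right) 2\right)\right)^{2} = \left(-3 - \left(8 - 2\right)\right)^{2} = \left(-3 - 6\right)^{2} = \left(-9\right)^{2} = 81$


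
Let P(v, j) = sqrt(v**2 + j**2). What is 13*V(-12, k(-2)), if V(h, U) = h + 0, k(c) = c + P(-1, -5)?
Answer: -156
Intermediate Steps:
P(v, j) = sqrt(j**2 + v**2)
k(c) = c + sqrt(26) (k(c) = c + sqrt((-5)**2 + (-1)**2) = c + sqrt(25 + 1) = c + sqrt(26))
V(h, U) = h
13*V(-12, k(-2)) = 13*(-12) = -156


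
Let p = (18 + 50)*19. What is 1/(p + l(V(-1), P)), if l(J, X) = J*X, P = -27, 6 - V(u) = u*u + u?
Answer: 1/1130 ≈ 0.00088496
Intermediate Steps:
V(u) = 6 - u - u**2 (V(u) = 6 - (u*u + u) = 6 - (u**2 + u) = 6 - (u + u**2) = 6 + (-u - u**2) = 6 - u - u**2)
p = 1292 (p = 68*19 = 1292)
1/(p + l(V(-1), P)) = 1/(1292 + (6 - 1*(-1) - 1*(-1)**2)*(-27)) = 1/(1292 + (6 + 1 - 1*1)*(-27)) = 1/(1292 + (6 + 1 - 1)*(-27)) = 1/(1292 + 6*(-27)) = 1/(1292 - 162) = 1/1130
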